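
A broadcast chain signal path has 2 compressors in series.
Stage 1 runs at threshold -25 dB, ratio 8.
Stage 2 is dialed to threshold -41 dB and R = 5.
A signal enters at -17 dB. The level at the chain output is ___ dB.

-37.6 dB

Stage 1: 8 dB above -25 dB, reduced 8:1 to 1 dB above → -24 dB.
Stage 2: 17 dB above -41 dB, reduced 5:1 to 3.4 dB above → -37.6 dB.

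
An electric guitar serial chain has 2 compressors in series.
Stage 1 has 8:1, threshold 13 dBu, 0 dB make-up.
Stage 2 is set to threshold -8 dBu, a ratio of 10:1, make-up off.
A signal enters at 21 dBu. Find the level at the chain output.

Stage 1: overshoot 8 dB → 8/8 = 1 dB → 14 dBu.
Stage 2: 22 dB above -8 dBu, reduced 10:1 to 2.2 dB above → -5.8 dBu.

-5.8 dBu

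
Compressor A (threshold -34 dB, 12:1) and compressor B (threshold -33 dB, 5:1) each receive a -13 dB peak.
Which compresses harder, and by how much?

A, by 3.25 dB

A: 21 dB over, compressed to 1.75 dB over, so 19.25 dB of GR.
B: 20 dB over, compressed to 4 dB over, so 16 dB of GR.
A reduces 3.25 dB more.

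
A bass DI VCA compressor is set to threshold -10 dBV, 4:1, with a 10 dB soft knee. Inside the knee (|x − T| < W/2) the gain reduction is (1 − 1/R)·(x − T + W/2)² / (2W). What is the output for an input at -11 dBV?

-11.6 dBV

x − T + W/2 = -11 − (-10) + 5 = 4.
GR = (1 − 1/4) × 4² / 20 = 0.75 × 16 / 20 = 0.6 dB.
Output = -11 − 0.6 = -11.6 dBV.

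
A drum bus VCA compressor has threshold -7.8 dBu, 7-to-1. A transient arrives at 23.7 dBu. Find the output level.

-3.3 dBu

23.7 dBu sits 31.5 dB over threshold.
The 31.5 dB excess becomes 4.5 dB after 7:1 reduction.
So the level is -7.8 + 4.5 = -3.3 dBu.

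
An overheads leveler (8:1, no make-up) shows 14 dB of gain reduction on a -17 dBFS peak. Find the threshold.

Input is 16 dB above T (since output overshoot × R = input overshoot: (-31 − T)·8 = -17 − T gives T = -33 dBFS).
Check: -33 + (-17 − (-33))/8 = -33 + 2 = -31 dBFS. ✓

-33 dBFS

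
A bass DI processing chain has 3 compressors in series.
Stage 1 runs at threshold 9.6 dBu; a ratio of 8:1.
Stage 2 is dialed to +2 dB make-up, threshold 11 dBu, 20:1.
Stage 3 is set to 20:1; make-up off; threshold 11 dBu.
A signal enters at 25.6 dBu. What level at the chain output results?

11.1015 dBu

Stage 1: overshoot 16 dB → 16/8 = 2 dB → 11.6 dBu.
Stage 2: overshoot 0.6 dB → 0.6/20 = 0.03 dB → 11.03 dBu; +2 dB make-up → 13.03 dBu.
Stage 3: 2.03 dB above 11 dBu, reduced 20:1 to 0.1015 dB above → 11.1015 dBu.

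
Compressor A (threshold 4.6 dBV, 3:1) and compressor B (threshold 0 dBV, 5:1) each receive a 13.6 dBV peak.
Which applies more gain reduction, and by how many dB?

A: 9 dB over, compressed to 3 dB over, so 6 dB of GR.
B: 13.6 dB over, compressed to 2.72 dB over, so 10.88 dB of GR.
Difference: 4.88 dB in favour of B.

B, by 4.88 dB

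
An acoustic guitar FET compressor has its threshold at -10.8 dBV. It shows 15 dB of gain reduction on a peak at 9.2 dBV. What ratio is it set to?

4:1

Input overshoot = 9.2 − (-10.8) = 20 dB.
Output overshoot = 20 − 15 = 5 dB.
Ratio = input overshoot / output overshoot = 20 / 5 = 4.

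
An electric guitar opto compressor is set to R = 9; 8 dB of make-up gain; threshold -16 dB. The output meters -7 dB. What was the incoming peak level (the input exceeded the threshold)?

Stripping the +8 dB make-up gives -15 dB at the gain stage.
That's 1 dB above the -16 dB threshold.
Input overshoot = R × output overshoot = 9 dB → input = -16 + 9 = -7 dB.

-7 dB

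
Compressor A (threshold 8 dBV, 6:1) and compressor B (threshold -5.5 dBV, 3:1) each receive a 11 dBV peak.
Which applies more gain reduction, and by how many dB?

A: 3 dB over, compressed to 0.5 dB over, so 2.5 dB of GR.
B: 16.5 dB over, compressed to 5.5 dB over, so 11 dB of GR.
Difference: 8.5 dB in favour of B.

B, by 8.5 dB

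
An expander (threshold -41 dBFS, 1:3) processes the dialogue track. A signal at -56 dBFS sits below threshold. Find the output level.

-86 dBFS

Undershoot = (-41) − (-56) = 15 dB.
At 1:3, that expands to 45 dB under threshold.
Output = -41 − 45 = -86 dBFS.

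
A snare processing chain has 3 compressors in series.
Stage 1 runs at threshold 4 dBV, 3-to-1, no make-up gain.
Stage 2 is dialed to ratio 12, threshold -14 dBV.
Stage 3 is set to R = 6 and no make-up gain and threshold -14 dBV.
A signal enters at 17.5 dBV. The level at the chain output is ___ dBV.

-13.6875 dBV

Stage 1: 17.5 dBV is 13.5 dB over 4 dBV; at 3:1 that becomes 4.5 dB over, giving 8.5 dBV.
Stage 2: 22.5 dB above -14 dBV, reduced 12:1 to 1.875 dB above → -12.125 dBV.
Stage 3: overshoot 1.875 dB → 1.875/6 = 0.3125 dB → -13.6875 dBV.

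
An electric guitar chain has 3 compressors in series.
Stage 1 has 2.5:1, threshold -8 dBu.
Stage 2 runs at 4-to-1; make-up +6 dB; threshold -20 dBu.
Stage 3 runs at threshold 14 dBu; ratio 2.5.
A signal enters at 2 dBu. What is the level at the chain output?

-10 dBu

Stage 1: overshoot 10 dB → 10/2.5 = 4 dB → -4 dBu.
Stage 2: -4 dBu is 16 dB over -20 dBu; at 4:1 that becomes 4 dB over, giving -16 dBu; +6 dB make-up → -10 dBu.
Stage 3: -10 dBu ≤ 14 dBu, so stage 3 doesn't engage; output -10 dBu.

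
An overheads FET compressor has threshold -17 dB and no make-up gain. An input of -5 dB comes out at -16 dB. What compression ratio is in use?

Input overshoot = -5 − (-17) = 12 dB; output overshoot = -16 − (-17) = 1 dB.
Ratio = 12 / 1 = 12.

12:1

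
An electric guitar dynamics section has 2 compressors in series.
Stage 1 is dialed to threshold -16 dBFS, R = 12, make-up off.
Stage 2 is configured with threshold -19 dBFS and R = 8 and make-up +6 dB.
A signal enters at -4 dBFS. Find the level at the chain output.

Stage 1: 12 dB above -16 dBFS, reduced 12:1 to 1 dB above → -15 dBFS.
Stage 2: 4 dB above -19 dBFS, reduced 8:1 to 0.5 dB above → -18.5 dBFS; +6 dB make-up → -12.5 dBFS.

-12.5 dBFS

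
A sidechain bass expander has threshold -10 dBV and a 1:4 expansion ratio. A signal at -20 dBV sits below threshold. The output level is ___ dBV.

Below threshold, a 1:4 expander applies gain = (4−1)×(T − x) of attenuation.
(4−1) × 10 = 30 dB, so output = -20 − 30 = -50 dBV.

-50 dBV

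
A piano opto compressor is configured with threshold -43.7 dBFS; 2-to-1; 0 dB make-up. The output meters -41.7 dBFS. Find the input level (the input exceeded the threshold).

Post-compression overshoot = -41.7 − (-43.7) = 2 dB.
Input overshoot = R × output overshoot = 4 dB → input = -43.7 + 4 = -39.7 dBFS.

-39.7 dBFS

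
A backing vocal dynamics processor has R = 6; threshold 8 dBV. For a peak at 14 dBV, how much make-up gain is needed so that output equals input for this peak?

Without make-up, output = threshold + overshoot/6 = 8 + 1 = 9 dBV.
Gap to target: 5 dB.

5 dB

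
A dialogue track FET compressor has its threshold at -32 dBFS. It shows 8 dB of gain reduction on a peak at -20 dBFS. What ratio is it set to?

3:1

Input overshoot = -20 − (-32) = 12 dB.
Output overshoot = 12 − 8 = 4 dB.
Ratio = input overshoot / output overshoot = 12 / 4 = 3.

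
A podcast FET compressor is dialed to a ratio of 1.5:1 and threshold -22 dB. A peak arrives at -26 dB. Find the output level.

-26 dB

-26 dB is 4 dB below the -22 dB threshold, so no gain reduction is applied.
Output = input = -26 dB.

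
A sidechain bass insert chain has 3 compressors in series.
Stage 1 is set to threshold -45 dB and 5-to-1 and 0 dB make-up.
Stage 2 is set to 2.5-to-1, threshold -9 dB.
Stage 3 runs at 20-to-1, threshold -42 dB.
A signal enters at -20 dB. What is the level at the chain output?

Stage 1: overshoot 25 dB → 25/5 = 5 dB → -40 dB.
Stage 2: -40 dB ≤ -9 dB, so stage 2 doesn't engage; output -40 dB.
Stage 3: 2 dB above -42 dB, reduced 20:1 to 0.1 dB above → -41.9 dB.

-41.9 dB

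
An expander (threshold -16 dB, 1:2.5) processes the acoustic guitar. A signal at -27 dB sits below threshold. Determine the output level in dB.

-43.5 dB

Undershoot = (-16) − (-27) = 11 dB.
At 1:2.5, that expands to 27.5 dB under threshold.
Output = -16 − 27.5 = -43.5 dB.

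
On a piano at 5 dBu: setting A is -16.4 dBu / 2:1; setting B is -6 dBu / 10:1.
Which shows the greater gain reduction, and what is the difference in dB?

A: overshoot 21.4 dB → output overshoot 10.7 dB → GR 10.7 dB.
B: overshoot 11 dB → output overshoot 1.1 dB → GR 9.9 dB.
A applies 0.8 dB more gain reduction.

A, by 0.8 dB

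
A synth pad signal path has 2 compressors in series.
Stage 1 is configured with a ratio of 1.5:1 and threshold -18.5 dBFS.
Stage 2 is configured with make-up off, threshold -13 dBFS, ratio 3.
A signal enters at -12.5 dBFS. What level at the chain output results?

Stage 1: -12.5 dBFS is 6 dB over -18.5 dBFS; at 1.5:1 that becomes 4 dB over, giving -14.5 dBFS.
Stage 2: below threshold (-14.5 ≤ -13); passes unchanged; output -14.5 dBFS.

-14.5 dBFS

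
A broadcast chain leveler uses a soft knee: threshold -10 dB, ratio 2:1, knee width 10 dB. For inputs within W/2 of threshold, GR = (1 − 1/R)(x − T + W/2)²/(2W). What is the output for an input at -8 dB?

-9.225 dB

x − T + W/2 = -8 − (-10) + 5 = 7.
GR = (1 − 1/2) × 7² / 20 = 0.5 × 49 / 20 = 1.225 dB.
Output = -8 − 1.225 = -9.225 dB.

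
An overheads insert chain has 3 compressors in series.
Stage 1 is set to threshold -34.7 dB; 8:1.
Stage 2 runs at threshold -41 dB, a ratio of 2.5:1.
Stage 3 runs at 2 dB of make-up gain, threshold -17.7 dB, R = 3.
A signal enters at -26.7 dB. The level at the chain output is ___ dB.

-36.08 dB

Stage 1: -26.7 dB is 8 dB over -34.7 dB; at 8:1 that becomes 1 dB over, giving -33.7 dB.
Stage 2: 7.3 dB above -41 dB, reduced 2.5:1 to 2.92 dB above → -38.08 dB.
Stage 3: below threshold (-38.08 ≤ -17.7); passes unchanged; make-up brings it to -36.08 dB.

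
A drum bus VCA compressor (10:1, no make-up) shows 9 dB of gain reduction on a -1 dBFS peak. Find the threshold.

-11 dBFS

Let T be the threshold. Output overshoot = (input overshoot)/R, so -10 − T = (-1 − T)/10.
10·(-10 − T) = -1 − T → 9·T = -100 − (-1) = -99.
T = -99/9 = -11 dBFS.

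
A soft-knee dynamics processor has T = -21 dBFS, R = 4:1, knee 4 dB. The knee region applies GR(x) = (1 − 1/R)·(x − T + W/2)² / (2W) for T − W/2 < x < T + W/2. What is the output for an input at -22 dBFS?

-22.09375 dBFS

x − T + W/2 = -22 − (-21) + 2 = 1.
GR = (1 − 1/4) × 1² / 8 = 0.75 × 1 / 8 = 0.09375 dB.
Output = -22 − 0.09375 = -22.09375 dBFS.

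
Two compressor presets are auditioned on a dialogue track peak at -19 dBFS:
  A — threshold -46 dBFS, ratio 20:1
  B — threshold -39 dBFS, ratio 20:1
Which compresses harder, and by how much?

A, by 6.65 dB

A: overshoot 27 dB → output overshoot 1.35 dB → GR 25.65 dB.
B: overshoot 20 dB → output overshoot 1 dB → GR 19 dB.
A applies 6.65 dB more gain reduction.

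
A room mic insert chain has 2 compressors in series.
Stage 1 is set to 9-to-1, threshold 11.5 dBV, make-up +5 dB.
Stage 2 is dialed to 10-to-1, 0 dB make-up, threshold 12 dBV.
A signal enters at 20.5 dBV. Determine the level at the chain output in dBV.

12.55 dBV

Stage 1: 20.5 dBV is 9 dB over 11.5 dBV; at 9:1 that becomes 1 dB over, giving 12.5 dBV; +5 dB make-up → 17.5 dBV.
Stage 2: overshoot 5.5 dB → 5.5/10 = 0.55 dB → 12.55 dBV.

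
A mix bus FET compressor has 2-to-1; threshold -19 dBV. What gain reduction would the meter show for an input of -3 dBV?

8 dB

The signal is 16 dB above threshold.
After 2:1 compression the overshoot becomes 16/2 = 8 dB.
GR = overshoot in − overshoot out = 16 − 8 = 8 dB.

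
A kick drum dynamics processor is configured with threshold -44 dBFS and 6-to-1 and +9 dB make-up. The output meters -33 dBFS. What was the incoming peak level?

Before make-up, the level was -33 − 9 = -42 dBFS.
That's 2 dB above the -44 dBFS threshold.
Input overshoot = R × output overshoot = 12 dB → input = -44 + 12 = -32 dBFS.

-32 dBFS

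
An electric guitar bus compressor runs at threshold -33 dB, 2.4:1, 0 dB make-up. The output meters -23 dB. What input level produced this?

-9 dB

That's 10 dB above the -33 dB threshold.
Before 2.4:1 compression the overshoot was 10 × 2.4 = 24 dB, so input = -33 + 24 = -9 dB.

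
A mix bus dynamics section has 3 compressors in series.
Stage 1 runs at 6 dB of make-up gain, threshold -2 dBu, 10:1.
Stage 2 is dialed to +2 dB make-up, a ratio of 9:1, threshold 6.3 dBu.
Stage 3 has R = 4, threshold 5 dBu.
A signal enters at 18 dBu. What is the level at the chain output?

Stage 1: 18 dBu is 20 dB over -2 dBu; at 10:1 that becomes 2 dB over, giving 0 dBu; +6 dB make-up → 6 dBu.
Stage 2: 6 dBu ≤ 6.3 dBu, so stage 2 doesn't engage; make-up brings it to 8 dBu.
Stage 3: 8 dBu is 3 dB over 5 dBu; at 4:1 that becomes 0.75 dB over, giving 5.75 dBu.

5.75 dBu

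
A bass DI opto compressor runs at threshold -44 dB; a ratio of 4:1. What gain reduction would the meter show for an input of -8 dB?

27 dB

-8 dB exceeds the threshold by 36 dB.
A 4:1 ratio leaves 9 dB of that excess.
So the signal is attenuated by 36 − 9 = 27 dB.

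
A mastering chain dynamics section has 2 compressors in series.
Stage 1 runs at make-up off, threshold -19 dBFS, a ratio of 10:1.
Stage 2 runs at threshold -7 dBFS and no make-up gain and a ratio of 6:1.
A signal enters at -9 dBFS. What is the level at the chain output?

-18 dBFS

Stage 1: 10 dB above -19 dBFS, reduced 10:1 to 1 dB above → -18 dBFS.
Stage 2: -18 dBFS ≤ -7 dBFS, so stage 2 doesn't engage; output -18 dBFS.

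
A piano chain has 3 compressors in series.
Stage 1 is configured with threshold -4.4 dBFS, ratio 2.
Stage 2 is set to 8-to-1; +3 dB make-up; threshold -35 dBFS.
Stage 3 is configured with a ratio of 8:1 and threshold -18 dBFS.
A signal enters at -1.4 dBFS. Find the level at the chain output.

Stage 1: overshoot 3 dB → 3/2 = 1.5 dB → -2.9 dBFS.
Stage 2: -2.9 dBFS is 32.1 dB over -35 dBFS; at 8:1 that becomes 4.0125 dB over, giving -30.9875 dBFS; +3 dB make-up → -27.9875 dBFS.
Stage 3: -27.9875 dBFS ≤ -18 dBFS, so stage 3 doesn't engage; output -27.9875 dBFS.

-27.9875 dBFS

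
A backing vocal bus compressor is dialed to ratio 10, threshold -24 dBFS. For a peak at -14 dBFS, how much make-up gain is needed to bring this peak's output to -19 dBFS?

Overshoot 10 dB → 10/10 = 1 dB after compression, so the compressed level is -24 + 1 = -23 dBFS.
Make-up = target − compressed = -19 − (-23) = 4 dB.

4 dB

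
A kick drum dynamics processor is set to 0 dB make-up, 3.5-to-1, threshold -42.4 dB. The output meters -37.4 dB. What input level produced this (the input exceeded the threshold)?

-24.9 dB

The compressed level sits -37.4 − (-42.4) = 5 dB over threshold.
Undo the ratio: input overshoot = 5 × 3.5 = 17.5 dB, giving input = -24.9 dB.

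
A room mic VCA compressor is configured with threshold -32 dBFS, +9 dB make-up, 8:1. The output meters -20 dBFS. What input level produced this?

Stripping the +9 dB make-up gives -29 dBFS at the gain stage.
That's 3 dB above the -32 dBFS threshold.
Input overshoot = R × output overshoot = 24 dB → input = -32 + 24 = -8 dBFS.

-8 dBFS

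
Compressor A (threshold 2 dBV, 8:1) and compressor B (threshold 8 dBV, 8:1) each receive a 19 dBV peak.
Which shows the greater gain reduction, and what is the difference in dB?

A: overshoot 17 dB → output overshoot 2.125 dB → GR 14.875 dB.
B: overshoot 11 dB → output overshoot 1.375 dB → GR 9.625 dB.
A applies 5.25 dB more gain reduction.

A, by 5.25 dB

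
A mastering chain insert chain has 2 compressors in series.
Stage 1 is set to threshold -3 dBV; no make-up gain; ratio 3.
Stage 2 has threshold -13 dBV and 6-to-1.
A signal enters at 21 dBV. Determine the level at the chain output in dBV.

Stage 1: overshoot 24 dB → 24/3 = 8 dB → 5 dBV.
Stage 2: 18 dB above -13 dBV, reduced 6:1 to 3 dB above → -10 dBV.

-10 dBV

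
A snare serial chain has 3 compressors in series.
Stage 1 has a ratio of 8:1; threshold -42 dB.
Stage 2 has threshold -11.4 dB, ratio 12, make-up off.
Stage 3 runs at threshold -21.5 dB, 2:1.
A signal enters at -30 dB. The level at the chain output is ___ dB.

-40.5 dB

Stage 1: overshoot 12 dB → 12/8 = 1.5 dB → -40.5 dB.
Stage 2: -40.5 dB is at or below the -11.4 dB threshold — no compression; output -40.5 dB.
Stage 3: below threshold (-40.5 ≤ -21.5); passes unchanged; output -40.5 dB.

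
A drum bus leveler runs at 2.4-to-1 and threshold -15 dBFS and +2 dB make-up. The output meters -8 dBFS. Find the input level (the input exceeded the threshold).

Before make-up, the level was -8 − 2 = -10 dBFS.
Post-compression overshoot = -10 − (-15) = 5 dB.
Undo the ratio: input overshoot = 5 × 2.4 = 12 dB, giving input = -3 dBFS.

-3 dBFS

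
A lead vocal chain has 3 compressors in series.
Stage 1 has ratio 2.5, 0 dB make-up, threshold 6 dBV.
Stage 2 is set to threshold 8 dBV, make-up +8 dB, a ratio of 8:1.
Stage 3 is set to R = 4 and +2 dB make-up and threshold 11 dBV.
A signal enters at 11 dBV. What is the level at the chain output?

Stage 1: 5 dB above 6 dBV, reduced 2.5:1 to 2 dB above → 8 dBV.
Stage 2: below threshold (8 ≤ 8); passes unchanged; make-up brings it to 16 dBV.
Stage 3: 16 dBV is 5 dB over 11 dBV; at 4:1 that becomes 1.25 dB over, giving 12.25 dBV; +2 dB make-up → 14.25 dBV.

14.25 dBV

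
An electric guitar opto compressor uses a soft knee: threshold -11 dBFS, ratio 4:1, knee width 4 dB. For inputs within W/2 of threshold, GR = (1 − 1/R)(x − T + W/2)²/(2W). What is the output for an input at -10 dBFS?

x − T + W/2 = -10 − (-11) + 2 = 3.
GR = (1 − 1/4) × 3² / 8 = 0.75 × 9 / 8 = 0.84375 dB.
Output = -10 − 0.84375 = -10.84375 dBFS.

-10.84375 dBFS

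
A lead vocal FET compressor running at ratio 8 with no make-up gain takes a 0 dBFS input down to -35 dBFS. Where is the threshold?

-40 dBFS

Gain reduction = 0 − (-35) = 35 dB; output overshoot = GR / (R − 1) = 35 / 7 = 5 dB.
Threshold = output − output overshoot = -35 − 5 = -40 dBFS.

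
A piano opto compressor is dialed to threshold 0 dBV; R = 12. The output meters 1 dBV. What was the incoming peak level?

12 dBV

The compressed level sits 1 − 0 = 1 dB over threshold.
Input overshoot = R × output overshoot = 12 dB → input = 0 + 12 = 12 dBV.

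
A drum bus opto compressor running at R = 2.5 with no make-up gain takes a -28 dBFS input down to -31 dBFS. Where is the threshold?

Input is 5 dB above T (since output overshoot × R = input overshoot: (-31 − T)·2.5 = -28 − T gives T = -33 dBFS).
Check: -33 + (-28 − (-33))/2.5 = -33 + 2 = -31 dBFS. ✓

-33 dBFS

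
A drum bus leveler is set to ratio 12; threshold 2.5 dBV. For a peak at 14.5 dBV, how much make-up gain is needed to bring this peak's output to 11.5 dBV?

Without make-up, output = threshold + overshoot/12 = 2.5 + 1 = 3.5 dBV.
Gap to target: 8 dB.

8 dB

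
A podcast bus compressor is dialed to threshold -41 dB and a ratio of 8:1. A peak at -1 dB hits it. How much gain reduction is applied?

35 dB

The signal is 40 dB above threshold.
After 8:1 compression the overshoot becomes 40/8 = 5 dB.
Gain reduction = 40 − 5 = 35 dB.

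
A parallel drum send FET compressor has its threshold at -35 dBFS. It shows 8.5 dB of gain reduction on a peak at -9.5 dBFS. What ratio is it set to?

1.5:1

Input overshoot = -9.5 − (-35) = 25.5 dB.
Output overshoot = 25.5 − 8.5 = 17 dB.
Ratio = input overshoot / output overshoot = 25.5 / 17 = 1.5.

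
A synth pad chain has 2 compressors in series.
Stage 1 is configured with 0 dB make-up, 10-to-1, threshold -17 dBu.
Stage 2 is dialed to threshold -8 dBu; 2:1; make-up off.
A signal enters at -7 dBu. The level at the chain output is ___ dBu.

Stage 1: overshoot 10 dB → 10/10 = 1 dB → -16 dBu.
Stage 2: -16 dBu is at or below the -8 dBu threshold — no compression; output -16 dBu.

-16 dBu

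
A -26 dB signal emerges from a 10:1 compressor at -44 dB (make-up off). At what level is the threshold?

-46 dB

Let T be the threshold. Output overshoot = (input overshoot)/R, so -44 − T = (-26 − T)/10.
10·(-44 − T) = -26 − T → 9·T = -440 − (-26) = -414.
T = -414/9 = -46 dB.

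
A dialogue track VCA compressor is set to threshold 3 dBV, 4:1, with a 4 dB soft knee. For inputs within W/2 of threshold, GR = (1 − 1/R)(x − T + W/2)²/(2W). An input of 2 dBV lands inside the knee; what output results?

1.90625 dBV

x − T + W/2 = 2 − 3 + 2 = 1.
GR = (1 − 1/4) × 1² / 8 = 0.75 × 1 / 8 = 0.09375 dB.
Output = 2 − 0.09375 = 1.90625 dBV.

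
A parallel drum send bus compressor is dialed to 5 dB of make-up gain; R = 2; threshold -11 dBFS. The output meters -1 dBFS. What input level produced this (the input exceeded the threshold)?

Stripping the +5 dB make-up gives -6 dBFS at the gain stage.
The compressed level sits -6 − (-11) = 5 dB over threshold.
Undo the ratio: input overshoot = 5 × 2 = 10 dB, giving input = -1 dBFS.

-1 dBFS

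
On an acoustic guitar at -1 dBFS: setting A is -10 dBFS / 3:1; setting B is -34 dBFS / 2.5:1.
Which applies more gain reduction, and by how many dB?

A: GR = 9 − 9/3 = 6 dB.
B: GR = 33 − 33/2.5 = 19.8 dB.
Difference: 13.8 dB in favour of B.

B, by 13.8 dB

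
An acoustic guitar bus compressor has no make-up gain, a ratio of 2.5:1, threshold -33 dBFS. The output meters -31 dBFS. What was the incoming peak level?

-28 dBFS

The compressed level sits -31 − (-33) = 2 dB over threshold.
Undo the ratio: input overshoot = 2 × 2.5 = 5 dB, giving input = -28 dBFS.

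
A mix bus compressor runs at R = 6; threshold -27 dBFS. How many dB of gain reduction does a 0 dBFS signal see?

The signal is 27 dB above threshold.
After 6:1 compression the overshoot becomes 27/6 = 4.5 dB.
So the signal is attenuated by 27 − 4.5 = 22.5 dB.

22.5 dB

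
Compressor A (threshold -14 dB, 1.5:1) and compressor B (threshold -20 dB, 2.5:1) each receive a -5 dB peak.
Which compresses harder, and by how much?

B, by 6 dB

A: overshoot 9 dB → output overshoot 6 dB → GR 3 dB.
B: overshoot 15 dB → output overshoot 6 dB → GR 9 dB.
Difference: 6 dB in favour of B.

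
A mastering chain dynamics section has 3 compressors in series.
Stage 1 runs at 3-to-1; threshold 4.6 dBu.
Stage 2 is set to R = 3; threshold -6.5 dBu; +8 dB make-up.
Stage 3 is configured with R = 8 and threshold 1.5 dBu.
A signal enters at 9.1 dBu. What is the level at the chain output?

2.025 dBu

Stage 1: 4.5 dB above 4.6 dBu, reduced 3:1 to 1.5 dB above → 6.1 dBu.
Stage 2: 6.1 dBu is 12.6 dB over -6.5 dBu; at 3:1 that becomes 4.2 dB over, giving -2.3 dBu; +8 dB make-up → 5.7 dBu.
Stage 3: 4.2 dB above 1.5 dBu, reduced 8:1 to 0.525 dB above → 2.025 dBu.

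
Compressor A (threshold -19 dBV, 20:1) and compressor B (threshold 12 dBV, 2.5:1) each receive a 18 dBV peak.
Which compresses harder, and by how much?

A, by 31.55 dB

A: overshoot 37 dB → output overshoot 1.85 dB → GR 35.15 dB.
B: overshoot 6 dB → output overshoot 2.4 dB → GR 3.6 dB.
Difference: 31.55 dB in favour of A.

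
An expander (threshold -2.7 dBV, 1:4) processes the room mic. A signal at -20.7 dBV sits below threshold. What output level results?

Undershoot = (-2.7) − (-20.7) = 18 dB.
At 1:4, that expands to 72 dB under threshold.
Output = -2.7 − 72 = -74.7 dBV.

-74.7 dBV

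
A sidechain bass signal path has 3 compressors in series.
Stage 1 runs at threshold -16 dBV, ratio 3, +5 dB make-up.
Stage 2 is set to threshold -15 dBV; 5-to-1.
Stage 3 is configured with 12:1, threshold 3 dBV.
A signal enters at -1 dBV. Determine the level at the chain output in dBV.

Stage 1: -1 dBV is 15 dB over -16 dBV; at 3:1 that becomes 5 dB over, giving -11 dBV; +5 dB make-up → -6 dBV.
Stage 2: -6 dBV is 9 dB over -15 dBV; at 5:1 that becomes 1.8 dB over, giving -13.2 dBV.
Stage 3: -13.2 dBV is at or below the 3 dBV threshold — no compression; output -13.2 dBV.

-13.2 dBV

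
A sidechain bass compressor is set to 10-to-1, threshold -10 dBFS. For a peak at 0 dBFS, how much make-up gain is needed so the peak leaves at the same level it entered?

9 dB

Without make-up, output = threshold + overshoot/10 = -10 + 1 = -9 dBFS.
Gap to target: 9 dB.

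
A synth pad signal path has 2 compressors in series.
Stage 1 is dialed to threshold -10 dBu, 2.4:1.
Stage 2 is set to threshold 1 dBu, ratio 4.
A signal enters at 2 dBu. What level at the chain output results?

-5 dBu

Stage 1: 12 dB above -10 dBu, reduced 2.4:1 to 5 dB above → -5 dBu.
Stage 2: below threshold (-5 ≤ 1); passes unchanged; output -5 dBu.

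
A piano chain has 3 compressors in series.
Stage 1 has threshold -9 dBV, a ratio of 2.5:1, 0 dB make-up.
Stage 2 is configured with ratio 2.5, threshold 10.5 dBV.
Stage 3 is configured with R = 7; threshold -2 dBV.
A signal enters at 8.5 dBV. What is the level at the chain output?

Stage 1: 8.5 dBV is 17.5 dB over -9 dBV; at 2.5:1 that becomes 7 dB over, giving -2 dBV.
Stage 2: -2 dBV is at or below the 10.5 dBV threshold — no compression; output -2 dBV.
Stage 3: below threshold (-2 ≤ -2); passes unchanged; output -2 dBV.

-2 dBV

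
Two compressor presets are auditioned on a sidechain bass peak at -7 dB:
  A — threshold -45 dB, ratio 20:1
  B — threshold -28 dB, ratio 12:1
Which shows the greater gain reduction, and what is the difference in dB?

A, by 16.85 dB

A: 38 dB over, compressed to 1.9 dB over, so 36.1 dB of GR.
B: 21 dB over, compressed to 1.75 dB over, so 19.25 dB of GR.
A reduces 16.85 dB more.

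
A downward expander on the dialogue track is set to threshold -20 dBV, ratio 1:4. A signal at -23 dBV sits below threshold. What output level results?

-32 dBV

Undershoot = (-20) − (-23) = 3 dB.
At 1:4, that expands to 12 dB under threshold.
Output = -20 − 12 = -32 dBV.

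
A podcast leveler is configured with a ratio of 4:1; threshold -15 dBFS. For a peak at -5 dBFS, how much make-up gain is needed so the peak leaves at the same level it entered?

Without make-up, output = threshold + overshoot/4 = -15 + 2.5 = -12.5 dBFS.
Gap to target: 7.5 dB.

7.5 dB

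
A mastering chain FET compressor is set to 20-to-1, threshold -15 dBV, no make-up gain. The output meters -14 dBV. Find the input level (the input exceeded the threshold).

5 dBV

The compressed level sits -14 − (-15) = 1 dB over threshold.
Input overshoot = R × output overshoot = 20 dB → input = -15 + 20 = 5 dBV.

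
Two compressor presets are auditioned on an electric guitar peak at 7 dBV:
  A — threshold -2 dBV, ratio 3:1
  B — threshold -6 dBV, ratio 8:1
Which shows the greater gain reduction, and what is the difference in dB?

A: 9 dB over, compressed to 3 dB over, so 6 dB of GR.
B: 13 dB over, compressed to 1.625 dB over, so 11.375 dB of GR.
B applies 5.375 dB more gain reduction.

B, by 5.375 dB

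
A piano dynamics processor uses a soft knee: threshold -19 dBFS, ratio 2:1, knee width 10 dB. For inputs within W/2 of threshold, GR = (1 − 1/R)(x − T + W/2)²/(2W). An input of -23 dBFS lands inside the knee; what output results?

-23.025 dBFS

x − T + W/2 = -23 − (-19) + 5 = 1.
GR = (1 − 1/2) × 1² / 20 = 0.5 × 1 / 20 = 0.025 dB.
Output = -23 − 0.025 = -23.025 dBFS.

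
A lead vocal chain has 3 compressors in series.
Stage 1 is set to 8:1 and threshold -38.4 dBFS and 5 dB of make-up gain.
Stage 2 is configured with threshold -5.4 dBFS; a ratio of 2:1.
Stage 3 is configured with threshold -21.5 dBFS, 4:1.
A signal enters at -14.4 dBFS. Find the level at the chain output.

Stage 1: 24 dB above -38.4 dBFS, reduced 8:1 to 3 dB above → -35.4 dBFS; +5 dB make-up → -30.4 dBFS.
Stage 2: -30.4 dBFS is at or below the -5.4 dBFS threshold — no compression; output -30.4 dBFS.
Stage 3: -30.4 dBFS ≤ -21.5 dBFS, so stage 3 doesn't engage; output -30.4 dBFS.

-30.4 dBFS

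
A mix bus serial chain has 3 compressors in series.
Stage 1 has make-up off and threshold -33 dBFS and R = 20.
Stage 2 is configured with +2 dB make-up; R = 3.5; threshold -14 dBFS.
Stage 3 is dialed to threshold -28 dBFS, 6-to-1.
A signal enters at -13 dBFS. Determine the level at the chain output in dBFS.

-30 dBFS

Stage 1: -13 dBFS is 20 dB over -33 dBFS; at 20:1 that becomes 1 dB over, giving -32 dBFS.
Stage 2: below threshold (-32 ≤ -14); passes unchanged; make-up brings it to -30 dBFS.
Stage 3: -30 dBFS is at or below the -28 dBFS threshold — no compression; output -30 dBFS.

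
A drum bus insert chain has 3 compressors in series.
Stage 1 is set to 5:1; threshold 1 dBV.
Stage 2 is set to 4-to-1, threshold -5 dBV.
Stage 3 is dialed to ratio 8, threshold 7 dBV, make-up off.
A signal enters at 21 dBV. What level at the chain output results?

Stage 1: overshoot 20 dB → 20/5 = 4 dB → 5 dBV.
Stage 2: overshoot 10 dB → 10/4 = 2.5 dB → -2.5 dBV.
Stage 3: -2.5 dBV ≤ 7 dBV, so stage 3 doesn't engage; output -2.5 dBV.

-2.5 dBV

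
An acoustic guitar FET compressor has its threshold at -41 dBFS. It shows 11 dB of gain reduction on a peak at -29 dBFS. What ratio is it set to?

12:1

Input overshoot = -29 − (-41) = 12 dB.
Output overshoot = 12 − 11 = 1 dB.
Ratio = input overshoot / output overshoot = 12 / 1 = 12.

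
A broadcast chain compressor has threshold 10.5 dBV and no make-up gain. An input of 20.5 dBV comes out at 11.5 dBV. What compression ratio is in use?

Input overshoot = 20.5 − 10.5 = 10 dB; output overshoot = 11.5 − 10.5 = 1 dB.
Ratio = 10 / 1 = 10.

10:1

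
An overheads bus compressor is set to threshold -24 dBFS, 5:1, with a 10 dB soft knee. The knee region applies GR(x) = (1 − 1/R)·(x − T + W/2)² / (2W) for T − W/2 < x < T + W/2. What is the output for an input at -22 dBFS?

x − T + W/2 = -22 − (-24) + 5 = 7.
GR = (1 − 1/5) × 7² / 20 = 0.8 × 49 / 20 = 1.96 dB.
Output = -22 − 1.96 = -23.96 dBFS.

-23.96 dBFS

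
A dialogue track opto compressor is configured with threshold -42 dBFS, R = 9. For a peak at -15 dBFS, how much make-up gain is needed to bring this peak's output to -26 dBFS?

13 dB

Without make-up, output = threshold + overshoot/9 = -42 + 3 = -39 dBFS.
Gap to target: 13 dB.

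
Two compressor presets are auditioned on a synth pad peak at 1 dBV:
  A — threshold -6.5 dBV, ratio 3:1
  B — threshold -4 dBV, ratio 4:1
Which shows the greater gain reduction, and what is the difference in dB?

A: 7.5 dB over, compressed to 2.5 dB over, so 5 dB of GR.
B: 5 dB over, compressed to 1.25 dB over, so 3.75 dB of GR.
Difference: 1.25 dB in favour of A.

A, by 1.25 dB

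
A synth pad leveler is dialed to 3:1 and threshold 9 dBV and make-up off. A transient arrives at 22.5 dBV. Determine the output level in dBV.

The input is 13.5 dB above the 9 dBV threshold.
The 13.5 dB excess becomes 4.5 dB after 3:1 reduction.
That puts the output at 13.5 dBV.

13.5 dBV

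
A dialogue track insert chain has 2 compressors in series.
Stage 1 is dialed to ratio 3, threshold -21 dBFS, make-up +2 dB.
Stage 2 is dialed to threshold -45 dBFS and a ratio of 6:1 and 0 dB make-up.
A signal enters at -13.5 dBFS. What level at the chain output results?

-40.25 dBFS

Stage 1: -13.5 dBFS is 7.5 dB over -21 dBFS; at 3:1 that becomes 2.5 dB over, giving -18.5 dBFS; +2 dB make-up → -16.5 dBFS.
Stage 2: overshoot 28.5 dB → 28.5/6 = 4.75 dB → -40.25 dBFS.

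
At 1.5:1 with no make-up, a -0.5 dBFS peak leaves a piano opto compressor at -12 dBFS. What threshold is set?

-35 dBFS

Let T be the threshold. Output overshoot = (input overshoot)/R, so -12 − T = (-0.5 − T)/1.5.
1.5·(-12 − T) = -0.5 − T → 0.5·T = -18 − (-0.5) = -17.5.
T = -17.5/0.5 = -35 dBFS.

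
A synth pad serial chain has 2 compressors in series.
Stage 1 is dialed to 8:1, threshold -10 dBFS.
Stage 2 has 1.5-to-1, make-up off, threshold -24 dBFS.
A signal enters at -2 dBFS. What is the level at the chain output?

Stage 1: 8 dB above -10 dBFS, reduced 8:1 to 1 dB above → -9 dBFS.
Stage 2: -9 dBFS is 15 dB over -24 dBFS; at 1.5:1 that becomes 10 dB over, giving -14 dBFS.

-14 dBFS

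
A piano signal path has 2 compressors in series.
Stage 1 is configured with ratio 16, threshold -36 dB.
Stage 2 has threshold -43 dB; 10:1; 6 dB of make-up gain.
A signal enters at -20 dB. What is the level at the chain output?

Stage 1: -20 dB is 16 dB over -36 dB; at 16:1 that becomes 1 dB over, giving -35 dB.
Stage 2: -35 dB is 8 dB over -43 dB; at 10:1 that becomes 0.8 dB over, giving -42.2 dB; +6 dB make-up → -36.2 dB.

-36.2 dB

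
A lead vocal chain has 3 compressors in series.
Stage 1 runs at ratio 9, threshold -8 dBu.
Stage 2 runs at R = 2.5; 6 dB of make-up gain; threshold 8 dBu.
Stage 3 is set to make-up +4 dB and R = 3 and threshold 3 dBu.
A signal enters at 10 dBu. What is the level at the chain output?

4 dBu

Stage 1: overshoot 18 dB → 18/9 = 2 dB → -6 dBu.
Stage 2: -6 dBu ≤ 8 dBu, so stage 2 doesn't engage; make-up brings it to 0 dBu.
Stage 3: 0 dBu is at or below the 3 dBu threshold — no compression; make-up brings it to 4 dBu.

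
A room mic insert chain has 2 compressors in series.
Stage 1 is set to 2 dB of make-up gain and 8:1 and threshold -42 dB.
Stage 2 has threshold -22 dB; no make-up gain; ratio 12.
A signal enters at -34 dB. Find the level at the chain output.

-39 dB

Stage 1: -34 dB is 8 dB over -42 dB; at 8:1 that becomes 1 dB over, giving -41 dB; +2 dB make-up → -39 dB.
Stage 2: below threshold (-39 ≤ -22); passes unchanged; output -39 dB.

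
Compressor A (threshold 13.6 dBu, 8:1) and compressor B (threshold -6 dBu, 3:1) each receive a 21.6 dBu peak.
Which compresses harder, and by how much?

A: overshoot 8 dB → output overshoot 1 dB → GR 7 dB.
B: overshoot 27.6 dB → output overshoot 9.2 dB → GR 18.4 dB.
B applies 11.4 dB more gain reduction.

B, by 11.4 dB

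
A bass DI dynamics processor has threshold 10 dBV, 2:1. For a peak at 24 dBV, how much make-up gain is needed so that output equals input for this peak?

7 dB

Without make-up, output = threshold + overshoot/2 = 10 + 7 = 17 dBV.
Gap to target: 7 dB.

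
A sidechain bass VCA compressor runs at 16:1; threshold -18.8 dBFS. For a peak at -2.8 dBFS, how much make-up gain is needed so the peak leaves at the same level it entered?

15 dB

Overshoot 16 dB → 16/16 = 1 dB after compression, so the compressed level is -18.8 + 1 = -17.8 dBFS.
Make-up = target − compressed = -2.8 − (-17.8) = 15 dB.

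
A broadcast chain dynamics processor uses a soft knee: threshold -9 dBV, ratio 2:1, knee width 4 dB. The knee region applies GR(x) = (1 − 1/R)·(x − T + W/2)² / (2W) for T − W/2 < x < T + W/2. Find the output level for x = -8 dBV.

-8.5625 dBV

x − T + W/2 = -8 − (-9) + 2 = 3.
GR = (1 − 1/2) × 3² / 8 = 0.5 × 9 / 8 = 0.5625 dB.
Output = -8 − 0.5625 = -8.5625 dBV.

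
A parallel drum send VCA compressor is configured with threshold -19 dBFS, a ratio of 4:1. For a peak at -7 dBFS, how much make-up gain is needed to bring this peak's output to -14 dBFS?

Overshoot 12 dB → 12/4 = 3 dB after compression, so the compressed level is -19 + 3 = -16 dBFS.
Make-up = target − compressed = -14 − (-16) = 2 dB.

2 dB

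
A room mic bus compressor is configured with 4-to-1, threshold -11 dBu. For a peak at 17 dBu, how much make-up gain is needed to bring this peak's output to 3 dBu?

Without make-up, output = threshold + overshoot/4 = -11 + 7 = -4 dBu.
Gap to target: 7 dB.

7 dB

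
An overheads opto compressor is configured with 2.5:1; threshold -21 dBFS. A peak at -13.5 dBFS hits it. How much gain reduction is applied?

4.5 dB

Overshoot = -13.5 − (-21) = 7.5 dB.
At 2.5:1, output sits 7.5/2.5 = 3 dB above threshold.
So the signal is attenuated by 7.5 − 3 = 4.5 dB.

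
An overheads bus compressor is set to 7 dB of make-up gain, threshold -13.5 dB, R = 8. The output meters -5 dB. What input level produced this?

-1.5 dB

Stripping the +7 dB make-up gives -12 dB at the gain stage.
That's 1.5 dB above the -13.5 dB threshold.
Before 8:1 compression the overshoot was 1.5 × 8 = 12 dB, so input = -13.5 + 12 = -1.5 dB.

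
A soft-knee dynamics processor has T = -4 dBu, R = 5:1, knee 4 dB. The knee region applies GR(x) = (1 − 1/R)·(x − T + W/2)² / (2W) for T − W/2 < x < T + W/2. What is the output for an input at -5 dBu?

x − T + W/2 = -5 − (-4) + 2 = 1.
GR = (1 − 1/5) × 1² / 8 = 0.8 × 1 / 8 = 0.1 dB.
Output = -5 − 0.1 = -5.1 dBu.

-5.1 dBu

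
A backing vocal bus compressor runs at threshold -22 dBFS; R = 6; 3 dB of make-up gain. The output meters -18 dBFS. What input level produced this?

Before make-up, the level was -18 − 3 = -21 dBFS.
That's 1 dB above the -22 dBFS threshold.
Input overshoot = R × output overshoot = 6 dB → input = -22 + 6 = -16 dBFS.

-16 dBFS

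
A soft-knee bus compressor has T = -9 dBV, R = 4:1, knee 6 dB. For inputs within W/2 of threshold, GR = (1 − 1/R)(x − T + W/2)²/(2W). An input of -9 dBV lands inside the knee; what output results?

x − T + W/2 = -9 − (-9) + 3 = 3.
GR = (1 − 1/4) × 3² / 12 = 0.75 × 9 / 12 = 0.5625 dB.
Output = -9 − 0.5625 = -9.5625 dBV.

-9.5625 dBV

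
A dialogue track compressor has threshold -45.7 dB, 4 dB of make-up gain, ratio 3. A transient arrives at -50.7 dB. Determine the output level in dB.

-46.7 dB

-50.7 dB is 5 dB below the -45.7 dB threshold, so no gain reduction is applied.
Make-up gain adds 4 dB: -50.7 + 4 = -46.7 dB.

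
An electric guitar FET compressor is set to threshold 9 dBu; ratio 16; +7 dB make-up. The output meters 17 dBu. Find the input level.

Remove make-up: 17 − 7 = 10 dBu.
That's 1 dB above the 9 dBu threshold.
Undo the ratio: input overshoot = 1 × 16 = 16 dB, giving input = 25 dBu.

25 dBu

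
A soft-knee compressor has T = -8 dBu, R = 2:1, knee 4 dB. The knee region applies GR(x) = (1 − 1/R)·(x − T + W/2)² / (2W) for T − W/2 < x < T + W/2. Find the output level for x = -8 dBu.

x − T + W/2 = -8 − (-8) + 2 = 2.
GR = (1 − 1/2) × 2² / 8 = 0.5 × 4 / 8 = 0.25 dB.
Output = -8 − 0.25 = -8.25 dBu.

-8.25 dBu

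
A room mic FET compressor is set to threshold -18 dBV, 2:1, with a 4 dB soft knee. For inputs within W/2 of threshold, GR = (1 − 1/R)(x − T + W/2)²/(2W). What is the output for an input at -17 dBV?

-17.5625 dBV

x − T + W/2 = -17 − (-18) + 2 = 3.
GR = (1 − 1/2) × 3² / 8 = 0.5 × 9 / 8 = 0.5625 dB.
Output = -17 − 0.5625 = -17.5625 dBV.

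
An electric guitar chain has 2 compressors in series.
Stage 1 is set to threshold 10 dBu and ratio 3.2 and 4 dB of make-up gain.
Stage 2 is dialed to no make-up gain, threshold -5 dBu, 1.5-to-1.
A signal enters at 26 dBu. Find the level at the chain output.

11 dBu

Stage 1: 16 dB above 10 dBu, reduced 3.2:1 to 5 dB above → 15 dBu; +4 dB make-up → 19 dBu.
Stage 2: 19 dBu is 24 dB over -5 dBu; at 1.5:1 that becomes 16 dB over, giving 11 dBu.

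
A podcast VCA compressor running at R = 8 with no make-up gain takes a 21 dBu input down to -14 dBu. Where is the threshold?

-19 dBu

Let T be the threshold. Output overshoot = (input overshoot)/R, so -14 − T = (21 − T)/8.
8·(-14 − T) = 21 − T → 7·T = -112 − 21 = -133.
T = -133/7 = -19 dBu.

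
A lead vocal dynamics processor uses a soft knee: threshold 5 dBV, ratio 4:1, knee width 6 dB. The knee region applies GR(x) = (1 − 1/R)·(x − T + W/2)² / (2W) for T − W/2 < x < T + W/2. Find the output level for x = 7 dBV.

5.4375 dBV

x − T + W/2 = 7 − 5 + 3 = 5.
GR = (1 − 1/4) × 5² / 12 = 0.75 × 25 / 12 = 1.5625 dB.
Output = 7 − 1.5625 = 5.4375 dBV.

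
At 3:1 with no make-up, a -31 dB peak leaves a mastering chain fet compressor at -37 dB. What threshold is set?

-40 dB

Input is 9 dB above T (since output overshoot × R = input overshoot: (-37 − T)·3 = -31 − T gives T = -40 dB).
Check: -40 + (-31 − (-40))/3 = -40 + 3 = -37 dB. ✓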